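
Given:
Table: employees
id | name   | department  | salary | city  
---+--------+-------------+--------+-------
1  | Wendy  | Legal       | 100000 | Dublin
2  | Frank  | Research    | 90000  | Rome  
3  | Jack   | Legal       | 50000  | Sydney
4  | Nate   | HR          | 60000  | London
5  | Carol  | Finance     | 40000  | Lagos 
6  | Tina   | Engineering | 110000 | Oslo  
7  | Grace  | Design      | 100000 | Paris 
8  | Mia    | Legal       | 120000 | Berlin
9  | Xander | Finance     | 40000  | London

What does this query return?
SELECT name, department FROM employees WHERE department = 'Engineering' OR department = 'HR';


Filtering: department = 'Engineering' OR 'HR'
Matching: 2 rows

2 rows:
Nate, HR
Tina, Engineering


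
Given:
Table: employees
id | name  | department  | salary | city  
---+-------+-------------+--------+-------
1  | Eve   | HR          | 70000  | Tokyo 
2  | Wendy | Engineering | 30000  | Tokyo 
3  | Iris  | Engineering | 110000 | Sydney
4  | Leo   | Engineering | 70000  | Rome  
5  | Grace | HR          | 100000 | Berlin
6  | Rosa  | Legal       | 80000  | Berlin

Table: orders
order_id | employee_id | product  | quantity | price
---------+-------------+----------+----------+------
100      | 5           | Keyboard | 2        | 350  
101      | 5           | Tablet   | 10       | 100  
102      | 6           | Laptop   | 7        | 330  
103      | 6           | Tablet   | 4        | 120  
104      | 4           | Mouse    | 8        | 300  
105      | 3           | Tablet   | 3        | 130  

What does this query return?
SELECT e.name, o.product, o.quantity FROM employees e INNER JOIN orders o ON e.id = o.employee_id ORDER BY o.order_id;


Joining employees.id = orders.employee_id:
  employee Grace (id=5) -> order Keyboard
  employee Grace (id=5) -> order Tablet
  employee Rosa (id=6) -> order Laptop
  employee Rosa (id=6) -> order Tablet
  employee Leo (id=4) -> order Mouse
  employee Iris (id=3) -> order Tablet


6 rows:
Grace, Keyboard, 2
Grace, Tablet, 10
Rosa, Laptop, 7
Rosa, Tablet, 4
Leo, Mouse, 8
Iris, Tablet, 3


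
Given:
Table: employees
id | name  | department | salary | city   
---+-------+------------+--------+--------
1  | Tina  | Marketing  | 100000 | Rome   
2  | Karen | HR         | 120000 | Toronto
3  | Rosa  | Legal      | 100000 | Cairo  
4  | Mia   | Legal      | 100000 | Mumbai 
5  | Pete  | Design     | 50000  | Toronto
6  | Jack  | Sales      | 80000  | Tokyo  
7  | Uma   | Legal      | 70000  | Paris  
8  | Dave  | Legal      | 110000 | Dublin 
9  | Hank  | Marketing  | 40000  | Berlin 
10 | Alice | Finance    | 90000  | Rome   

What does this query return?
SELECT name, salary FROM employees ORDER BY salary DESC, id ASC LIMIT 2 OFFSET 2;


Sort by salary DESC (id ASC tiebreak), then skip 2 and take 2
Rows 3 through 4

2 rows:
Tina, 100000
Rosa, 100000


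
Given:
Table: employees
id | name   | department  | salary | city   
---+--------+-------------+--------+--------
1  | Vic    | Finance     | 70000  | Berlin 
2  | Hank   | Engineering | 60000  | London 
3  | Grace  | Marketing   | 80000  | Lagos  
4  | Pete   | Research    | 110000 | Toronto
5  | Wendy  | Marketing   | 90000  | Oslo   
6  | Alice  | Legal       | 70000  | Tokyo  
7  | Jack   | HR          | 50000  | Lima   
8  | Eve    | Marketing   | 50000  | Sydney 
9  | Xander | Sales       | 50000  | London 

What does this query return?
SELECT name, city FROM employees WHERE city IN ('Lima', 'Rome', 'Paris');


Filtering: city IN ('Lima', 'Rome', 'Paris')
Matching: 1 rows

1 rows:
Jack, Lima


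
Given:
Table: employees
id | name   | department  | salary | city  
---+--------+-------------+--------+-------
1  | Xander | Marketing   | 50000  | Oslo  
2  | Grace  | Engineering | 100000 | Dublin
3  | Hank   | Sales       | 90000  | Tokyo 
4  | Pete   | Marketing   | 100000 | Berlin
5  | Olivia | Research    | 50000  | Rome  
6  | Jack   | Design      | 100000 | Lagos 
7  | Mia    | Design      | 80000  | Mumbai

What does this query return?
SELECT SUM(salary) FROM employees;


SUM(salary) = 50000 + 100000 + 90000 + 100000 + 50000 + 100000 + 80000 = 570000

570000


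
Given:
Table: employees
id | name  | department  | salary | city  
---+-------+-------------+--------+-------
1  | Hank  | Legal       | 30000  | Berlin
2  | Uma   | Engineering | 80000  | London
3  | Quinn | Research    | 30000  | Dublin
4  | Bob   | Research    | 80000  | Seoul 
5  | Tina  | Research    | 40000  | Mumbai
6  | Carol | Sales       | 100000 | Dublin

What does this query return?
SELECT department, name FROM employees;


Projecting columns: department, name

6 rows:
Legal, Hank
Engineering, Uma
Research, Quinn
Research, Bob
Research, Tina
Sales, Carol


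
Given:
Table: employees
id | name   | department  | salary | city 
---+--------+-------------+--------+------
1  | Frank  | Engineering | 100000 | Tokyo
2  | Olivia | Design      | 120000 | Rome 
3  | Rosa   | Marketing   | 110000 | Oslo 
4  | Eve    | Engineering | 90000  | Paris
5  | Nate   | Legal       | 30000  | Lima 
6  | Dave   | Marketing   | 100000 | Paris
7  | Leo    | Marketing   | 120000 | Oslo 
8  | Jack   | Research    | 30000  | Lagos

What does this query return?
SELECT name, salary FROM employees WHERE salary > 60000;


Filtering: salary > 60000
Matching: 6 rows

6 rows:
Frank, 100000
Olivia, 120000
Rosa, 110000
Eve, 90000
Dave, 100000
Leo, 120000


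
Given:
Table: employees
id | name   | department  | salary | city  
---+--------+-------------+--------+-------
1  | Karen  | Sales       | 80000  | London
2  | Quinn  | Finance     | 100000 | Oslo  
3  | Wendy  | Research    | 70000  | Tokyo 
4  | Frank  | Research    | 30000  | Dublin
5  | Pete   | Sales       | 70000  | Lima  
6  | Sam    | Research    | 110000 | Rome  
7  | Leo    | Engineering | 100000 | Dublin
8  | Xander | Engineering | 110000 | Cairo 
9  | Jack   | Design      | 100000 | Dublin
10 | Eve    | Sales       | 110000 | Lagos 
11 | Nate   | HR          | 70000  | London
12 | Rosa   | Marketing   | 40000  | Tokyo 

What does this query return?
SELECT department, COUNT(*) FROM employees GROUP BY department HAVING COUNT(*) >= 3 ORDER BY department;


Groups with count >= 3:
  Research: 3 -> PASS
  Sales: 3 -> PASS
  Design: 1 -> filtered out
  Engineering: 2 -> filtered out
  Finance: 1 -> filtered out
  HR: 1 -> filtered out
  Marketing: 1 -> filtered out


2 groups:
Research, 3
Sales, 3


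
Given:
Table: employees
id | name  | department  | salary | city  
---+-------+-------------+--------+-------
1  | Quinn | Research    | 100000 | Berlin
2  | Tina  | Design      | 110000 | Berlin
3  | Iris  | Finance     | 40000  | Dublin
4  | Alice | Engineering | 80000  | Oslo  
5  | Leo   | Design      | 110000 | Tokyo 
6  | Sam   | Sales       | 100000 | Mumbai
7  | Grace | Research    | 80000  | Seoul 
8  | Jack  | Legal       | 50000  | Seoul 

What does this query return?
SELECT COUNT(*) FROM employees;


COUNT(*) counts all rows

8


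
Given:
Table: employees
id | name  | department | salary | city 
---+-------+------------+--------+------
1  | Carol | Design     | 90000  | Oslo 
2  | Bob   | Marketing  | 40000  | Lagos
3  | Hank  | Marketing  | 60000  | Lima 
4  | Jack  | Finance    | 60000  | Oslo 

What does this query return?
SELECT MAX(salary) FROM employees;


Salaries: 90000, 40000, 60000, 60000
MAX = 90000

90000


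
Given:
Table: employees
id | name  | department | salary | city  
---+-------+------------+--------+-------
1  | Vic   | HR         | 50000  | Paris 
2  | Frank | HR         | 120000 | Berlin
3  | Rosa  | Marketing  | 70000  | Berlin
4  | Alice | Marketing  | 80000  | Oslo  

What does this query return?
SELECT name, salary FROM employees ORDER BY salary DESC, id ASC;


Sorting by salary DESC, then id ASC for ties

4 rows:
Frank, 120000
Alice, 80000
Rosa, 70000
Vic, 50000


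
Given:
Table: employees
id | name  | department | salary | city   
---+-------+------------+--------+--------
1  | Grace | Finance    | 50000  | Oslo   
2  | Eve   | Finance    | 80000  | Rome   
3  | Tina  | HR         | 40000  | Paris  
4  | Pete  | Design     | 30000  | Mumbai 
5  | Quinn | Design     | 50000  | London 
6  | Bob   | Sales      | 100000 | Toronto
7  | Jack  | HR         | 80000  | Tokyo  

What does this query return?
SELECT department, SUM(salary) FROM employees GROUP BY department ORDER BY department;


Summing salary within each department:
  Design: 30000 + 50000 = 80000
  Finance: 50000 + 80000 = 130000
  HR: 40000 + 80000 = 120000
  Sales: 100000 = 100000


4 groups:
Design, 80000
Finance, 130000
HR, 120000
Sales, 100000


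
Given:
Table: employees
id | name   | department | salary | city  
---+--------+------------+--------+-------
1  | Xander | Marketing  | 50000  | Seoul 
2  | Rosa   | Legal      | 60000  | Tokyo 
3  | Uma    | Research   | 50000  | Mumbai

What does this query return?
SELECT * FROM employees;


SELECT * returns all 3 rows with all columns

3 rows:
1, Xander, Marketing, 50000, Seoul
2, Rosa, Legal, 60000, Tokyo
3, Uma, Research, 50000, Mumbai


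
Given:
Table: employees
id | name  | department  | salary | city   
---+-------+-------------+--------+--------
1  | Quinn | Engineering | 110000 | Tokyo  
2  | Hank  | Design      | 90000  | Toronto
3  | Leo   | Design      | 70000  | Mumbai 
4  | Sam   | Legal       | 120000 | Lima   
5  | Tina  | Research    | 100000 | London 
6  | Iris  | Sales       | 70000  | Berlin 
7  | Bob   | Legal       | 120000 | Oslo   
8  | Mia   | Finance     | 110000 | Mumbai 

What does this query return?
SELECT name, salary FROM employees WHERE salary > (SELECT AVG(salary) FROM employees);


Subquery: AVG(salary) = 98750.0
Filtering: salary > 98750.0
  Quinn (110000) -> MATCH
  Sam (120000) -> MATCH
  Tina (100000) -> MATCH
  Bob (120000) -> MATCH
  Mia (110000) -> MATCH


5 rows:
Quinn, 110000
Sam, 120000
Tina, 100000
Bob, 120000
Mia, 110000


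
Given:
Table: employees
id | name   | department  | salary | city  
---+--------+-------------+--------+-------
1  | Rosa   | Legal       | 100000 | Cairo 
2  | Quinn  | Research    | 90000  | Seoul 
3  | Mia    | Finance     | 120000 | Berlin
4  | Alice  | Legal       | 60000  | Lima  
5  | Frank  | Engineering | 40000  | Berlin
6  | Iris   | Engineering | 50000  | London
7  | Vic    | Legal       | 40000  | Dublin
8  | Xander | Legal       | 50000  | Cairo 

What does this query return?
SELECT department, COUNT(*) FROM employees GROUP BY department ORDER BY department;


Assigning each row to its department group:
  Rosa -> Legal
  Quinn -> Research
  Mia -> Finance
  Alice -> Legal
  Frank -> Engineering
  Iris -> Engineering
  Vic -> Legal
  Xander -> Legal


4 groups:
Engineering, 2
Finance, 1
Legal, 4
Research, 1


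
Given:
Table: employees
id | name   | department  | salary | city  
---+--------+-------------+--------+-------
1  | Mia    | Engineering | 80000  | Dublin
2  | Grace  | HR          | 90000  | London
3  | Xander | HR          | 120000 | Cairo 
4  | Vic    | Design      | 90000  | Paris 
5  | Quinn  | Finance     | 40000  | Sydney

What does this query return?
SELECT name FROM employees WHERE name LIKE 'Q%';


LIKE 'Q%' matches names starting with 'Q'
Matching: 1

1 rows:
Quinn


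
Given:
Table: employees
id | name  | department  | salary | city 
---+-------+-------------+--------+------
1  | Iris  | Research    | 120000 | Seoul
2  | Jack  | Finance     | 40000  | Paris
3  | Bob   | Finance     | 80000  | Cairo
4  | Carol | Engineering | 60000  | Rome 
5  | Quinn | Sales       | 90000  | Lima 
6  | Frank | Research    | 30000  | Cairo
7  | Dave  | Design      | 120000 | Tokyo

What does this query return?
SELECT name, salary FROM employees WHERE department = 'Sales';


Filtering: department = 'Sales'
Matching rows: 1

1 rows:
Quinn, 90000


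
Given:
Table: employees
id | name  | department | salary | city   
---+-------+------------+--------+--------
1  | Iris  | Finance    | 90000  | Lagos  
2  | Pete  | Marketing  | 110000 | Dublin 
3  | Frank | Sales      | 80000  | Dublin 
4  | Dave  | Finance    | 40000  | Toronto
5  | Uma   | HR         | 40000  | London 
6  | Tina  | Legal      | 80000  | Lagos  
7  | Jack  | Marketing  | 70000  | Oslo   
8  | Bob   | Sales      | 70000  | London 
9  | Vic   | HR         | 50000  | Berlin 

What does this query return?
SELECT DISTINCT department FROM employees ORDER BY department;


All 'department' values (row order): Finance, Marketing, Sales, Finance, HR, Legal, Marketing, Sales, HR
Removing duplicates leaves 5 unique value(s).

5 values:
Finance
HR
Legal
Marketing
Sales


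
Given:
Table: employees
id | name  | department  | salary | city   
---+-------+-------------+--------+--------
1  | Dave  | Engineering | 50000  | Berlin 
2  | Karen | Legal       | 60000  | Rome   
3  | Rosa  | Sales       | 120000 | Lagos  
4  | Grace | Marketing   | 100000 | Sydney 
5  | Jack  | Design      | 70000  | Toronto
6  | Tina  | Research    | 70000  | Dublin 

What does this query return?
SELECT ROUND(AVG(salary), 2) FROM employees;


SUM(salary) = 470000
COUNT = 6
ROUND(AVG, 2) = ROUND(470000 / 6, 2) = 78333.33

78333.33


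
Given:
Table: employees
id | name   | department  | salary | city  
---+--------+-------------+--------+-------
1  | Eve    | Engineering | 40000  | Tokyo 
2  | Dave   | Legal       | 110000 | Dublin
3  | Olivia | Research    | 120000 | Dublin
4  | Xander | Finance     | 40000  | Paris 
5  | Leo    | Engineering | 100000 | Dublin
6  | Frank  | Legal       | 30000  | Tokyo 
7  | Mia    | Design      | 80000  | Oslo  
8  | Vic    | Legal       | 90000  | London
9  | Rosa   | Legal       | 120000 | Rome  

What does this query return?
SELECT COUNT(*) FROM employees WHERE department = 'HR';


Counting rows where department = 'HR'


0


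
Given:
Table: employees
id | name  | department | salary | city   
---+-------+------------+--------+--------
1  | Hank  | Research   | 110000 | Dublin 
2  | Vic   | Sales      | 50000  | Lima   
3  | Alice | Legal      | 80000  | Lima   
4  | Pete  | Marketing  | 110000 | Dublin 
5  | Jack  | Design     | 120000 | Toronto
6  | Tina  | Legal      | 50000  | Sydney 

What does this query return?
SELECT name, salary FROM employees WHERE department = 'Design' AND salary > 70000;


Filtering: department = 'Design' AND salary > 70000
Matching: 1 rows

1 rows:
Jack, 120000


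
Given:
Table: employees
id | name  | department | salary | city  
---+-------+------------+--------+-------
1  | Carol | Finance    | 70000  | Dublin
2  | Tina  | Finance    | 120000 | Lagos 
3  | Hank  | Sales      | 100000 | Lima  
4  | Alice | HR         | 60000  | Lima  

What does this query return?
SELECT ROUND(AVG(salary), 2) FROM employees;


SUM(salary) = 350000
COUNT = 4
ROUND(AVG, 2) = ROUND(350000 / 4, 2) = 87500.0

87500.0


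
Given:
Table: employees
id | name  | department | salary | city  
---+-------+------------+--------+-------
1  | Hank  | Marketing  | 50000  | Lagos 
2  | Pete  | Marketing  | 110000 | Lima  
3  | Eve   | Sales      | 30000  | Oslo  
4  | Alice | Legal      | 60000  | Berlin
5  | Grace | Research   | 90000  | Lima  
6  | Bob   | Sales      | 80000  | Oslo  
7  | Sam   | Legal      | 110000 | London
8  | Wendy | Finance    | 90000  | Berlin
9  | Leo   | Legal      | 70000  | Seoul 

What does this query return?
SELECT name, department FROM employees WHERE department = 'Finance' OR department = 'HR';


Filtering: department = 'Finance' OR 'HR'
Matching: 1 rows

1 rows:
Wendy, Finance


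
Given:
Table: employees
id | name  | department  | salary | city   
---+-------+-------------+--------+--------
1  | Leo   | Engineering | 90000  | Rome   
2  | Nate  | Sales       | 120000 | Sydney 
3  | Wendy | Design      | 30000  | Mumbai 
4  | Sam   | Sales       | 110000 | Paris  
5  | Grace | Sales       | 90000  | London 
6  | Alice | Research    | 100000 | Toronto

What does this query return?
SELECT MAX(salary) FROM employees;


Salaries: 90000, 120000, 30000, 110000, 90000, 100000
MAX = 120000

120000


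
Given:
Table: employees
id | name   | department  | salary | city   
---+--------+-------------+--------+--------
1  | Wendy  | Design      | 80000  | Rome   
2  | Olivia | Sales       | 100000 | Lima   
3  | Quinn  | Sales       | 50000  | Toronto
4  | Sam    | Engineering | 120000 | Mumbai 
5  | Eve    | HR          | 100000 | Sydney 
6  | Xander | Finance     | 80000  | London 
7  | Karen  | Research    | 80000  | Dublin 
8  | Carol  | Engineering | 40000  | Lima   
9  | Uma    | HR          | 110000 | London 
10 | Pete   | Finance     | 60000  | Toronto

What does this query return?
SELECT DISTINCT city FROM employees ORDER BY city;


All 'city' values (row order): Rome, Lima, Toronto, Mumbai, Sydney, London, Dublin, Lima, London, Toronto
Removing duplicates leaves 7 unique value(s).

7 values:
Dublin
Lima
London
Mumbai
Rome
Sydney
Toronto


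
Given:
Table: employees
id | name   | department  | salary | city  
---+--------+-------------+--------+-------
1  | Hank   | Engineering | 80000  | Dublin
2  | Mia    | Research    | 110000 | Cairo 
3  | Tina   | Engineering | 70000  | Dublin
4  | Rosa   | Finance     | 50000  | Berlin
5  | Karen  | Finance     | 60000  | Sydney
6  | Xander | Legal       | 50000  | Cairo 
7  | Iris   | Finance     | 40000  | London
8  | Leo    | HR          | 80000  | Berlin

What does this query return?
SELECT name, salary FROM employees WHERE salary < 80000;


Filtering: salary < 80000
Matching: 5 rows

5 rows:
Tina, 70000
Rosa, 50000
Karen, 60000
Xander, 50000
Iris, 40000


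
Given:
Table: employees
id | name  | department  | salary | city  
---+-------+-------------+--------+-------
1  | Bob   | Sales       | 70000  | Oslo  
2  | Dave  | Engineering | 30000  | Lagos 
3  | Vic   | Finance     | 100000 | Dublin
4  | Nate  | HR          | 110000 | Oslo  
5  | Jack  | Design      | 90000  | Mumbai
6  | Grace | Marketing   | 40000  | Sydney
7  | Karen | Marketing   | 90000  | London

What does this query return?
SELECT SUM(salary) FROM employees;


SUM(salary) = 70000 + 30000 + 100000 + 110000 + 90000 + 40000 + 90000 = 530000

530000


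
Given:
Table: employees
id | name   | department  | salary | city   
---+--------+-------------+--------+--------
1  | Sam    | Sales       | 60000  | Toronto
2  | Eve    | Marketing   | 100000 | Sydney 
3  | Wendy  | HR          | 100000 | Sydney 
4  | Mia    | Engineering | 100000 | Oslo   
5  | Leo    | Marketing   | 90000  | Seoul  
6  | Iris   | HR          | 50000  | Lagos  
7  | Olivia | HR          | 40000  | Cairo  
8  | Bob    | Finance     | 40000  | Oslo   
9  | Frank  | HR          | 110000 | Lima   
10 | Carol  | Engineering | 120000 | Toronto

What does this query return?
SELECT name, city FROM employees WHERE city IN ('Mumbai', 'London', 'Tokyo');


Filtering: city IN ('Mumbai', 'London', 'Tokyo')
Matching: 0 rows

Empty result set (0 rows)


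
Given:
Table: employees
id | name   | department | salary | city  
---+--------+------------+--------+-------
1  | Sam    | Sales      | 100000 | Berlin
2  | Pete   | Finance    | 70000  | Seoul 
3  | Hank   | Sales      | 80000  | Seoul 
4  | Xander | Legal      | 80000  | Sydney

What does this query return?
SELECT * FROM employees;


SELECT * returns all 4 rows with all columns

4 rows:
1, Sam, Sales, 100000, Berlin
2, Pete, Finance, 70000, Seoul
3, Hank, Sales, 80000, Seoul
4, Xander, Legal, 80000, Sydney


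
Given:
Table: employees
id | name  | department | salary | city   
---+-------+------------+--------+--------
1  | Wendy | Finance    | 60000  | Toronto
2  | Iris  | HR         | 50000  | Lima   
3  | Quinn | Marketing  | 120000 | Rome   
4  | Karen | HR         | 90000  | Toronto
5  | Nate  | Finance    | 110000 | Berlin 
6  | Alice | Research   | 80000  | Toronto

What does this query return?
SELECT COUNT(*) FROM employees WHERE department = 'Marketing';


Counting rows where department = 'Marketing'
  Quinn -> MATCH


1


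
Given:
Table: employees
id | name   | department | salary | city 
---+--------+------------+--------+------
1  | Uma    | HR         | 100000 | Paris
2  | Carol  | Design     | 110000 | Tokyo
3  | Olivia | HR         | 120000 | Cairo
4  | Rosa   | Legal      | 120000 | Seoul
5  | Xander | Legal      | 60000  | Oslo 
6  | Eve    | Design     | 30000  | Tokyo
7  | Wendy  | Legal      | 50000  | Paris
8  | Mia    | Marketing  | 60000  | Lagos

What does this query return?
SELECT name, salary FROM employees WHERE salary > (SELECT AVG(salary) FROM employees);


Subquery: AVG(salary) = 81250.0
Filtering: salary > 81250.0
  Uma (100000) -> MATCH
  Carol (110000) -> MATCH
  Olivia (120000) -> MATCH
  Rosa (120000) -> MATCH


4 rows:
Uma, 100000
Carol, 110000
Olivia, 120000
Rosa, 120000


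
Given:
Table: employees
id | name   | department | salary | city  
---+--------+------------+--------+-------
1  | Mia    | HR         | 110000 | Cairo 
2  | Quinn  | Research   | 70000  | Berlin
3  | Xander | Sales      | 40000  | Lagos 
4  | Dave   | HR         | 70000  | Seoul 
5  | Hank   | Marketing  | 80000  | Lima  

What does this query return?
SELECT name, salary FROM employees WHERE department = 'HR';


Filtering: department = 'HR'
Matching rows: 2

2 rows:
Mia, 110000
Dave, 70000


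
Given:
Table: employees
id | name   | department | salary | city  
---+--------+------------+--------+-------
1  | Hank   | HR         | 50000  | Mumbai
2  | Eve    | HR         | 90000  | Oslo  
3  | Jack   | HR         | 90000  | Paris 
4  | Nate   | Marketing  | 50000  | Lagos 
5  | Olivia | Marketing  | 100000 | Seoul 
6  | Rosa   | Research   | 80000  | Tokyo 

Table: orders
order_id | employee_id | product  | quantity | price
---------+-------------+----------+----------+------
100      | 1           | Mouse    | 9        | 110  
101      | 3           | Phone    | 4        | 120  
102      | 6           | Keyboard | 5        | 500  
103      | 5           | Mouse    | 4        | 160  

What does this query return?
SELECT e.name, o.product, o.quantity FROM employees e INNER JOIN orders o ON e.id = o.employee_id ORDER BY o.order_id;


Joining employees.id = orders.employee_id:
  employee Hank (id=1) -> order Mouse
  employee Jack (id=3) -> order Phone
  employee Rosa (id=6) -> order Keyboard
  employee Olivia (id=5) -> order Mouse


4 rows:
Hank, Mouse, 9
Jack, Phone, 4
Rosa, Keyboard, 5
Olivia, Mouse, 4


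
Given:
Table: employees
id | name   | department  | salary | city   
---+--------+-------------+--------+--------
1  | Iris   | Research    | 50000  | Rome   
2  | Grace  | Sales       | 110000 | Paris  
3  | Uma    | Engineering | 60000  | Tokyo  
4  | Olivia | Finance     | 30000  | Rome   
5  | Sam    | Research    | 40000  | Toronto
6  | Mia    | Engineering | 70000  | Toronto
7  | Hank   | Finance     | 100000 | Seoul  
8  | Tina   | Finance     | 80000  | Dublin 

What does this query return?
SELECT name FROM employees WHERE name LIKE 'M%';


LIKE 'M%' matches names starting with 'M'
Matching: 1

1 rows:
Mia


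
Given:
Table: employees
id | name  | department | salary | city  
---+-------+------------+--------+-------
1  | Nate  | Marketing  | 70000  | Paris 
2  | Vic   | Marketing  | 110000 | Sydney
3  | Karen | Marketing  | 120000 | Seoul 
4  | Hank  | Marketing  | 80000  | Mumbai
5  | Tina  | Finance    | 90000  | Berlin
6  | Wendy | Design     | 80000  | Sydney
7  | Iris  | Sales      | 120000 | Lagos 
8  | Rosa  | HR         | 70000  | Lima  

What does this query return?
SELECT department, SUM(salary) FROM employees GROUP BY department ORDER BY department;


Summing salary within each department:
  Design: 80000 = 80000
  Finance: 90000 = 90000
  HR: 70000 = 70000
  Marketing: 70000 + 110000 + 120000 + 80000 = 380000
  Sales: 120000 = 120000


5 groups:
Design, 80000
Finance, 90000
HR, 70000
Marketing, 380000
Sales, 120000


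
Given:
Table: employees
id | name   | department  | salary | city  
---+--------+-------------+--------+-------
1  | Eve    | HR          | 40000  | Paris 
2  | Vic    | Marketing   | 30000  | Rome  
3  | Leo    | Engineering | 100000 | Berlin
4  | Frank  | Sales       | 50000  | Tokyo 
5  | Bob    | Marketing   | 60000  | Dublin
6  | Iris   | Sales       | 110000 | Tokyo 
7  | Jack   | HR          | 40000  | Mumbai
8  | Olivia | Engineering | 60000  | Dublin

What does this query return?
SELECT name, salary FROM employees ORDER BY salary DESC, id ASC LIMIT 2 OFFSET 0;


Sort by salary DESC (id ASC tiebreak), then skip 0 and take 2
Rows 1 through 2

2 rows:
Iris, 110000
Leo, 100000


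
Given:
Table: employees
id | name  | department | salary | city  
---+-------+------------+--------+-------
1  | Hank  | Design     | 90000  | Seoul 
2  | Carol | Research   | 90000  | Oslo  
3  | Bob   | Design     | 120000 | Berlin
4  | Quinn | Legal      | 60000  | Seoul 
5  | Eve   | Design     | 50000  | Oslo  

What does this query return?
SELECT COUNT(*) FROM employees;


COUNT(*) counts all rows

5


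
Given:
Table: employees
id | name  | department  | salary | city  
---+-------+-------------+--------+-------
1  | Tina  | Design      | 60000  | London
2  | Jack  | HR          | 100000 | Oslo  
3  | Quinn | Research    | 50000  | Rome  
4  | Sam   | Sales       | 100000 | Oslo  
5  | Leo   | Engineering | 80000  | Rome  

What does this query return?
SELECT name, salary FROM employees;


Projecting columns: name, salary

5 rows:
Tina, 60000
Jack, 100000
Quinn, 50000
Sam, 100000
Leo, 80000


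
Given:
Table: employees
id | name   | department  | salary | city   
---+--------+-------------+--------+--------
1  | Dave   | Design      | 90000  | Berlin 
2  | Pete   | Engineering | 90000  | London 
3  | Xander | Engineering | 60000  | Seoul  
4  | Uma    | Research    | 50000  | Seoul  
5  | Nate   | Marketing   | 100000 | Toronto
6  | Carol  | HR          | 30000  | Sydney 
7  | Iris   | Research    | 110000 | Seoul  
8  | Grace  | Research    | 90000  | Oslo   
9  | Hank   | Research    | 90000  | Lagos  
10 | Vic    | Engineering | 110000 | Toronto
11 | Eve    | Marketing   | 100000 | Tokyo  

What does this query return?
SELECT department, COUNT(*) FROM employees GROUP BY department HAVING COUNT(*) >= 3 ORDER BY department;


Groups with count >= 3:
  Engineering: 3 -> PASS
  Research: 4 -> PASS
  Design: 1 -> filtered out
  HR: 1 -> filtered out
  Marketing: 2 -> filtered out


2 groups:
Engineering, 3
Research, 4


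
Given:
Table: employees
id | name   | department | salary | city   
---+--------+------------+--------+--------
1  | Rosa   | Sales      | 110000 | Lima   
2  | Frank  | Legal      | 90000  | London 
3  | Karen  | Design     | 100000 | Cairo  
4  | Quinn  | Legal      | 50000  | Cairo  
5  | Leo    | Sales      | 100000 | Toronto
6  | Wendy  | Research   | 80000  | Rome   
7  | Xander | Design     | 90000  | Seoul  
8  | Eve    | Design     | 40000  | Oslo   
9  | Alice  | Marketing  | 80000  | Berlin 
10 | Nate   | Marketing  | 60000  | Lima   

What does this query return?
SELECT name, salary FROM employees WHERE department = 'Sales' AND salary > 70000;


Filtering: department = 'Sales' AND salary > 70000
Matching: 2 rows

2 rows:
Rosa, 110000
Leo, 100000


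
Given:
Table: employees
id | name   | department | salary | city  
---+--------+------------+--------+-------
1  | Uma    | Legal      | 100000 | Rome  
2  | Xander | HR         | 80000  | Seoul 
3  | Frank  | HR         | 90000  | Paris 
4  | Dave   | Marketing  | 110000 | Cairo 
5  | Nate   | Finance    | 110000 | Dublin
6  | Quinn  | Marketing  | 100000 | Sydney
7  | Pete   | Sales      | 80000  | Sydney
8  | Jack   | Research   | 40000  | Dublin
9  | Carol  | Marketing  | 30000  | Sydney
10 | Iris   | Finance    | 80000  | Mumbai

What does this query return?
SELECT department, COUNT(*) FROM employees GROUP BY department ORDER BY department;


Assigning each row to its department group:
  Uma -> Legal
  Xander -> HR
  Frank -> HR
  Dave -> Marketing
  Nate -> Finance
  Quinn -> Marketing
  Pete -> Sales
  Jack -> Research
  Carol -> Marketing
  Iris -> Finance


6 groups:
Finance, 2
HR, 2
Legal, 1
Marketing, 3
Research, 1
Sales, 1


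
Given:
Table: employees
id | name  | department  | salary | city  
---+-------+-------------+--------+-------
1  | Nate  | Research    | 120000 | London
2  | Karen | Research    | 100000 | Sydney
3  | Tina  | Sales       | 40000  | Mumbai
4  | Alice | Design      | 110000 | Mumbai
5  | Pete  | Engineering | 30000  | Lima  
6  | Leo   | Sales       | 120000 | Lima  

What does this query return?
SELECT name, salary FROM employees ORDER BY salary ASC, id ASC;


Sorting by salary ASC, then id ASC for ties

6 rows:
Pete, 30000
Tina, 40000
Karen, 100000
Alice, 110000
Nate, 120000
Leo, 120000


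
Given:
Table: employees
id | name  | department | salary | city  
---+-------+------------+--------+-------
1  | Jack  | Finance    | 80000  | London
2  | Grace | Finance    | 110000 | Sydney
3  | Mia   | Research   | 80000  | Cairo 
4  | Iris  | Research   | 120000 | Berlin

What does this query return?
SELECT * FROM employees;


SELECT * returns all 4 rows with all columns

4 rows:
1, Jack, Finance, 80000, London
2, Grace, Finance, 110000, Sydney
3, Mia, Research, 80000, Cairo
4, Iris, Research, 120000, Berlin


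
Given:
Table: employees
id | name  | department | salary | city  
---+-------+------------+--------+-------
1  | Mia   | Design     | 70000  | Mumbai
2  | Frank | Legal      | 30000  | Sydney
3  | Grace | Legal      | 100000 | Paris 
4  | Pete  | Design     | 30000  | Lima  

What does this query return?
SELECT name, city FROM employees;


Projecting columns: name, city

4 rows:
Mia, Mumbai
Frank, Sydney
Grace, Paris
Pete, Lima


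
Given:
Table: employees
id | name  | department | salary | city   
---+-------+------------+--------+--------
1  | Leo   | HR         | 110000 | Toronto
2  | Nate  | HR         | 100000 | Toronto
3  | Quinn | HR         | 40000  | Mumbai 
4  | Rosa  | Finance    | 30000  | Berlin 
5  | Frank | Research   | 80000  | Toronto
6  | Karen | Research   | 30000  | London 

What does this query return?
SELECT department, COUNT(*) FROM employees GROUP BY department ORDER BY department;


Assigning each row to its department group:
  Leo -> HR
  Nate -> HR
  Quinn -> HR
  Rosa -> Finance
  Frank -> Research
  Karen -> Research


3 groups:
Finance, 1
HR, 3
Research, 2


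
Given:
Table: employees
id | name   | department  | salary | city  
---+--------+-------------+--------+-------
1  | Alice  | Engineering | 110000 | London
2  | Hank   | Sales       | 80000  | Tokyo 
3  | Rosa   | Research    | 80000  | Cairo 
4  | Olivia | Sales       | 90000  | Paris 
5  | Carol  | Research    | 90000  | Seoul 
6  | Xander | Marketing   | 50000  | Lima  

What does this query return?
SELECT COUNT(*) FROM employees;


COUNT(*) counts all rows

6


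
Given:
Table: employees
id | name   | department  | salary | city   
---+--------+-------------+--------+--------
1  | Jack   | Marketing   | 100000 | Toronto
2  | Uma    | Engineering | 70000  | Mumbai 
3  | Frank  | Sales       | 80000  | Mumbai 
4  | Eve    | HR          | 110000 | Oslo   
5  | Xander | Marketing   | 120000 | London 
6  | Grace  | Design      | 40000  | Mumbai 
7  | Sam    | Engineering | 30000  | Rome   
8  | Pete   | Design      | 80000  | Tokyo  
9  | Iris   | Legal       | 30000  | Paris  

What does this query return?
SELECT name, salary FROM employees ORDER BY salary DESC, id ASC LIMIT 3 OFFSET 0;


Sort by salary DESC (id ASC tiebreak), then skip 0 and take 3
Rows 1 through 3

3 rows:
Xander, 120000
Eve, 110000
Jack, 100000


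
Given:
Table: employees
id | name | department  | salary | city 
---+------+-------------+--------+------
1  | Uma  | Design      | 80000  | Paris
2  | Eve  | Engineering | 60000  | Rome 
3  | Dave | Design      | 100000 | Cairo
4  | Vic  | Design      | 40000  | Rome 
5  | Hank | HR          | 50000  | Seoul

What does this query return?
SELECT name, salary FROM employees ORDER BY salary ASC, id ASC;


Sorting by salary ASC, then id ASC for ties

5 rows:
Vic, 40000
Hank, 50000
Eve, 60000
Uma, 80000
Dave, 100000


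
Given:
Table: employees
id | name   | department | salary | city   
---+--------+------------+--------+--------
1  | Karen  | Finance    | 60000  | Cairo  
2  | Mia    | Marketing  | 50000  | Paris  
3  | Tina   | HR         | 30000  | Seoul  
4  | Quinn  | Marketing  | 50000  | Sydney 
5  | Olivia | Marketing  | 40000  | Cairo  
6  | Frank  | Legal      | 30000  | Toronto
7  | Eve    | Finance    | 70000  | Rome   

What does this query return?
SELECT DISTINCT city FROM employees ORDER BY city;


All 'city' values (row order): Cairo, Paris, Seoul, Sydney, Cairo, Toronto, Rome
Removing duplicates leaves 6 unique value(s).

6 values:
Cairo
Paris
Rome
Seoul
Sydney
Toronto


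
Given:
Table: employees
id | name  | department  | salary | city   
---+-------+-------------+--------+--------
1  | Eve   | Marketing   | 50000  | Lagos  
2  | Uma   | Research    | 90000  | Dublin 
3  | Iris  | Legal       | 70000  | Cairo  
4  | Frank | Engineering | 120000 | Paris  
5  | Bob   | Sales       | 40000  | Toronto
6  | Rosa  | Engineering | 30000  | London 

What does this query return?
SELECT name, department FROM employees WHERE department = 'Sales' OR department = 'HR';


Filtering: department = 'Sales' OR 'HR'
Matching: 1 rows

1 rows:
Bob, Sales


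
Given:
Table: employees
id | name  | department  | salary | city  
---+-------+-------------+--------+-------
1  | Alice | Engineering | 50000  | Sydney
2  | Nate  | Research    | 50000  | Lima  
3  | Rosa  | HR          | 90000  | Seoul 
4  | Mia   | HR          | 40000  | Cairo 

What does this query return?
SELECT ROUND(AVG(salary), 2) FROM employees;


SUM(salary) = 230000
COUNT = 4
ROUND(AVG, 2) = ROUND(230000 / 4, 2) = 57500.0

57500.0


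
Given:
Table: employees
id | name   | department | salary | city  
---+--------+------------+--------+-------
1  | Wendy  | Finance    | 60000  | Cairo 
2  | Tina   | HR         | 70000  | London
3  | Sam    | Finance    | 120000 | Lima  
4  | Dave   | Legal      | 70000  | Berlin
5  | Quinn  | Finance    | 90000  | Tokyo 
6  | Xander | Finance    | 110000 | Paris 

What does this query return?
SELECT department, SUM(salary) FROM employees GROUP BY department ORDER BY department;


Summing salary within each department:
  Finance: 60000 + 120000 + 90000 + 110000 = 380000
  HR: 70000 = 70000
  Legal: 70000 = 70000


3 groups:
Finance, 380000
HR, 70000
Legal, 70000


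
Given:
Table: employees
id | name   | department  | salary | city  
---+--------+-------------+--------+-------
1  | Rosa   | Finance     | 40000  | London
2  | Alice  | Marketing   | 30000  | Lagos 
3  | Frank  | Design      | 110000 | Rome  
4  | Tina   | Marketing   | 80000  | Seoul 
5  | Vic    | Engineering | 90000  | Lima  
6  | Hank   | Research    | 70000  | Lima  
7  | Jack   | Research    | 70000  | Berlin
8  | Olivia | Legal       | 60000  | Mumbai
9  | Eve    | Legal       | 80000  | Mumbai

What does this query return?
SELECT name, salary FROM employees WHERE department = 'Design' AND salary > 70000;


Filtering: department = 'Design' AND salary > 70000
Matching: 1 rows

1 rows:
Frank, 110000


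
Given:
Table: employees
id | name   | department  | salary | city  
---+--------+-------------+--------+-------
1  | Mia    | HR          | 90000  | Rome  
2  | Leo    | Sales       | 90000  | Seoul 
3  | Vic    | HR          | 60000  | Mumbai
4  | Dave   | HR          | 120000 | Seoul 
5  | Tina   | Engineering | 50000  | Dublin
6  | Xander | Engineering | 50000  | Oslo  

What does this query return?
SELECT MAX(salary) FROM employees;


Salaries: 90000, 90000, 60000, 120000, 50000, 50000
MAX = 120000

120000


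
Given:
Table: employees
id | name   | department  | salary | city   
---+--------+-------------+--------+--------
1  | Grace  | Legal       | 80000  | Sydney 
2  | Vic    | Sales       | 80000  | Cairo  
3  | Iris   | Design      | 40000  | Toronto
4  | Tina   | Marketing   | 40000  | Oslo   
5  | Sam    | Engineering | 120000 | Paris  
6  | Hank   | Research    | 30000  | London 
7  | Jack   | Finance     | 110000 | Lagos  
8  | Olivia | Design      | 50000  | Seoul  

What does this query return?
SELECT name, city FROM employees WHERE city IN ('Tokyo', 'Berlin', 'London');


Filtering: city IN ('Tokyo', 'Berlin', 'London')
Matching: 1 rows

1 rows:
Hank, London


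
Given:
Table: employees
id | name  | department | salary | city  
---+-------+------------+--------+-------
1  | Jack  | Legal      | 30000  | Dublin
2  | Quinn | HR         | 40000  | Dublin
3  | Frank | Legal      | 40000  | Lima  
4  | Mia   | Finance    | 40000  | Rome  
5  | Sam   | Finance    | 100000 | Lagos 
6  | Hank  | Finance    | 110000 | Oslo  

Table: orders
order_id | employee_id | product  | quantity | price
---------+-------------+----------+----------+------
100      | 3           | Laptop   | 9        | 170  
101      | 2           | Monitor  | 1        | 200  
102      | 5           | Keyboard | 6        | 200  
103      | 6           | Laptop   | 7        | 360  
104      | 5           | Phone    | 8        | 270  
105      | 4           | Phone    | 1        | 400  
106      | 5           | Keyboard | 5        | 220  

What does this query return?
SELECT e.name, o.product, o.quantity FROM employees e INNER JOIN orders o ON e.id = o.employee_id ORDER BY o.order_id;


Joining employees.id = orders.employee_id:
  employee Frank (id=3) -> order Laptop
  employee Quinn (id=2) -> order Monitor
  employee Sam (id=5) -> order Keyboard
  employee Hank (id=6) -> order Laptop
  employee Sam (id=5) -> order Phone
  employee Mia (id=4) -> order Phone
  employee Sam (id=5) -> order Keyboard


7 rows:
Frank, Laptop, 9
Quinn, Monitor, 1
Sam, Keyboard, 6
Hank, Laptop, 7
Sam, Phone, 8
Mia, Phone, 1
Sam, Keyboard, 5


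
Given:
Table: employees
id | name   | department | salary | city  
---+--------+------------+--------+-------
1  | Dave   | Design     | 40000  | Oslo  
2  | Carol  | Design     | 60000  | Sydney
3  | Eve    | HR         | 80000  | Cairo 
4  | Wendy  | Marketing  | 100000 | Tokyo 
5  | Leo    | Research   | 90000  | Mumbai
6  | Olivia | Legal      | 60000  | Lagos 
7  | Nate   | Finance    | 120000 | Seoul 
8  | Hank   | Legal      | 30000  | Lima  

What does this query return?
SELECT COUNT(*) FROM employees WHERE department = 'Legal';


Counting rows where department = 'Legal'
  Olivia -> MATCH
  Hank -> MATCH


2


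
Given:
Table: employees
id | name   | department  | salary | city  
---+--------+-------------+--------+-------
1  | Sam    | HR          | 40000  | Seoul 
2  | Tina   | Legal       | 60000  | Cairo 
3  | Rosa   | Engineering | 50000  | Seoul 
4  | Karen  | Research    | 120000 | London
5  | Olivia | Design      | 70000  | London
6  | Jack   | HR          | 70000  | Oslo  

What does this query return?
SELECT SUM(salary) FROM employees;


SUM(salary) = 40000 + 60000 + 50000 + 120000 + 70000 + 70000 = 410000

410000


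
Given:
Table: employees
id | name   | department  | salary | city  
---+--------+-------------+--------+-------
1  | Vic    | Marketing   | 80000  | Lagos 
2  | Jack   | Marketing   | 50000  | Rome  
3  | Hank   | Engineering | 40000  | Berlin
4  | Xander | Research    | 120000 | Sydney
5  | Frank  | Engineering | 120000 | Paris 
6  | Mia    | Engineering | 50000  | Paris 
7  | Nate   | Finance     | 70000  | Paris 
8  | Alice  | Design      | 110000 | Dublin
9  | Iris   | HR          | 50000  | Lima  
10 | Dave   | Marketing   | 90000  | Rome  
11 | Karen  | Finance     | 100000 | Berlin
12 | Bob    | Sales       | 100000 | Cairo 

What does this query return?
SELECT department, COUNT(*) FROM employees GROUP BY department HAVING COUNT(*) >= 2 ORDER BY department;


Groups with count >= 2:
  Engineering: 3 -> PASS
  Finance: 2 -> PASS
  Marketing: 3 -> PASS
  Design: 1 -> filtered out
  HR: 1 -> filtered out
  Research: 1 -> filtered out
  Sales: 1 -> filtered out


3 groups:
Engineering, 3
Finance, 2
Marketing, 3


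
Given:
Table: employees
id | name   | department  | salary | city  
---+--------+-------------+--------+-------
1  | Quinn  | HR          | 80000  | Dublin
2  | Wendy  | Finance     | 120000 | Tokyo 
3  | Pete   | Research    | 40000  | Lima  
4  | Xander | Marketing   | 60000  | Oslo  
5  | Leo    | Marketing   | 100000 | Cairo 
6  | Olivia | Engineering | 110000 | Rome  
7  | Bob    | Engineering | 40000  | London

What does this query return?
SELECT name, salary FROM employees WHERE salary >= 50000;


Filtering: salary >= 50000
Matching: 5 rows

5 rows:
Quinn, 80000
Wendy, 120000
Xander, 60000
Leo, 100000
Olivia, 110000
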